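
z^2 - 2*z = z*(z - 2)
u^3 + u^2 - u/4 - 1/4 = (u - 1/2)*(u + 1/2)*(u + 1)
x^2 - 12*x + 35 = (x - 7)*(x - 5)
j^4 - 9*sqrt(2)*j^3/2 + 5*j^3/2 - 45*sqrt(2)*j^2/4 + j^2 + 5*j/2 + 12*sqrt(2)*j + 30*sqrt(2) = (j + 5/2)*(j - 4*sqrt(2))*(j - 3*sqrt(2)/2)*(j + sqrt(2))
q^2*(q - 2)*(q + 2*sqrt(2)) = q^4 - 2*q^3 + 2*sqrt(2)*q^3 - 4*sqrt(2)*q^2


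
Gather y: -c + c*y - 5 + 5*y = -c + y*(c + 5) - 5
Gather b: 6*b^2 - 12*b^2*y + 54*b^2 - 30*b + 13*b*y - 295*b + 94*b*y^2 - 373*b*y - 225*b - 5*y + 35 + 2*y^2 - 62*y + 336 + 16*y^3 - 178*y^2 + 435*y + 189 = b^2*(60 - 12*y) + b*(94*y^2 - 360*y - 550) + 16*y^3 - 176*y^2 + 368*y + 560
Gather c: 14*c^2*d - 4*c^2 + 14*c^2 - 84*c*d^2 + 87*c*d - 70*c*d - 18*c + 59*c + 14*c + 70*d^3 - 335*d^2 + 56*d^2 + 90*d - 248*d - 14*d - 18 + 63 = c^2*(14*d + 10) + c*(-84*d^2 + 17*d + 55) + 70*d^3 - 279*d^2 - 172*d + 45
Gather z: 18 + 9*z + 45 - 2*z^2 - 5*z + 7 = -2*z^2 + 4*z + 70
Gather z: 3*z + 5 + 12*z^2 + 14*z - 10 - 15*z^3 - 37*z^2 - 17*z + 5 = -15*z^3 - 25*z^2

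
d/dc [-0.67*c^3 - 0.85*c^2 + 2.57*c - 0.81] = -2.01*c^2 - 1.7*c + 2.57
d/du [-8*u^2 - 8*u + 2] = -16*u - 8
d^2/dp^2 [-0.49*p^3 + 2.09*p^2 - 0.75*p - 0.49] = 4.18 - 2.94*p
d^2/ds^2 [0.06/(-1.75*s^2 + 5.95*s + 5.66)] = (-0.3675*s^2 + 1.2495*s + 0.06*(3.5*s - 5.95)*(7.0*s - 11.9) + 1.1886)/(-1.75*s^2 + 5.95*s + 5.66)^3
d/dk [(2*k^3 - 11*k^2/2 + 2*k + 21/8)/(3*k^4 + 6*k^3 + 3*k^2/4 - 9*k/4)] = (-64*k^6 + 352*k^5 + 176*k^4 - 688*k^3 - 388*k^2 - 42*k + 63)/(6*k^2*(16*k^6 + 64*k^5 + 72*k^4 - 8*k^3 - 47*k^2 - 6*k + 9))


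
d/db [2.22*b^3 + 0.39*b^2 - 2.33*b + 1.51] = 6.66*b^2 + 0.78*b - 2.33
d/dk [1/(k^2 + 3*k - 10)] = (-2*k - 3)/(k^2 + 3*k - 10)^2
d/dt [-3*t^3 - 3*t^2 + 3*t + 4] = -9*t^2 - 6*t + 3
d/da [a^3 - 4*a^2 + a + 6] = 3*a^2 - 8*a + 1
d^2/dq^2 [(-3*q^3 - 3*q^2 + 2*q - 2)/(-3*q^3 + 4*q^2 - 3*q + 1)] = 2*(63*q^6 - 135*q^5 + 153*q^4 - 92*q^3 + 51*q^2 - 21*q + 7)/(27*q^9 - 108*q^8 + 225*q^7 - 307*q^6 + 297*q^5 - 210*q^4 + 108*q^3 - 39*q^2 + 9*q - 1)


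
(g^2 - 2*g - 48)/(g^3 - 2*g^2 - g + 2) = (g^2 - 2*g - 48)/(g^3 - 2*g^2 - g + 2)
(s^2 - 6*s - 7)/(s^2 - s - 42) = (s + 1)/(s + 6)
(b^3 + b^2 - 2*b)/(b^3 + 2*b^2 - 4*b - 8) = b*(b - 1)/(b^2 - 4)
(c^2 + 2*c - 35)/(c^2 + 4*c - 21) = (c - 5)/(c - 3)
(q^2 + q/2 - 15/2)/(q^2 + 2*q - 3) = (q - 5/2)/(q - 1)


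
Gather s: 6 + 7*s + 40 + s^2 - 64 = s^2 + 7*s - 18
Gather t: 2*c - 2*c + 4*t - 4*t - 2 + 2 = 0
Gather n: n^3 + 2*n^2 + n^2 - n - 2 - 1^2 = n^3 + 3*n^2 - n - 3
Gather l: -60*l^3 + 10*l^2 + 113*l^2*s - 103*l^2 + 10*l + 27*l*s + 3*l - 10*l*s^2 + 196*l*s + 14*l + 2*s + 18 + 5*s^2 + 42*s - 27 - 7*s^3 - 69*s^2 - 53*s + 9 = -60*l^3 + l^2*(113*s - 93) + l*(-10*s^2 + 223*s + 27) - 7*s^3 - 64*s^2 - 9*s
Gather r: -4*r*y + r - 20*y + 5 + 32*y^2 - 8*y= r*(1 - 4*y) + 32*y^2 - 28*y + 5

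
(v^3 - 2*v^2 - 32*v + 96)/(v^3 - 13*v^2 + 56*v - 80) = (v + 6)/(v - 5)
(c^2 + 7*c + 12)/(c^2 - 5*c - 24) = (c + 4)/(c - 8)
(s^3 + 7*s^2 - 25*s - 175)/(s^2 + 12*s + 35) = s - 5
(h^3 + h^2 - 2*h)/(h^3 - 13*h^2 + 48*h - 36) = h*(h + 2)/(h^2 - 12*h + 36)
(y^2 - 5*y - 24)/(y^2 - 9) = (y - 8)/(y - 3)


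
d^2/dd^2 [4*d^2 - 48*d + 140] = 8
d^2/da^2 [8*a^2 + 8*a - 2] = 16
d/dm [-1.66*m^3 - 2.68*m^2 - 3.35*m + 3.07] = -4.98*m^2 - 5.36*m - 3.35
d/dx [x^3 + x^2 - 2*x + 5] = 3*x^2 + 2*x - 2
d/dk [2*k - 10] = 2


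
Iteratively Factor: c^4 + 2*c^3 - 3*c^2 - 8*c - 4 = (c + 1)*(c^3 + c^2 - 4*c - 4) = (c - 2)*(c + 1)*(c^2 + 3*c + 2) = (c - 2)*(c + 1)^2*(c + 2)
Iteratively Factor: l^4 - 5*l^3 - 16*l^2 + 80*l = (l - 4)*(l^3 - l^2 - 20*l) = (l - 5)*(l - 4)*(l^2 + 4*l) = l*(l - 5)*(l - 4)*(l + 4)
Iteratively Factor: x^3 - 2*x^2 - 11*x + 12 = (x + 3)*(x^2 - 5*x + 4) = (x - 1)*(x + 3)*(x - 4)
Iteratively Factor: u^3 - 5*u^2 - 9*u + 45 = (u + 3)*(u^2 - 8*u + 15) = (u - 3)*(u + 3)*(u - 5)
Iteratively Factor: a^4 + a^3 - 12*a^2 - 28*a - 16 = (a + 2)*(a^3 - a^2 - 10*a - 8) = (a - 4)*(a + 2)*(a^2 + 3*a + 2) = (a - 4)*(a + 2)^2*(a + 1)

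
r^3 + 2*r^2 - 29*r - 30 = (r - 5)*(r + 1)*(r + 6)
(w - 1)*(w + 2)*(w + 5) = w^3 + 6*w^2 + 3*w - 10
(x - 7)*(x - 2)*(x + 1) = x^3 - 8*x^2 + 5*x + 14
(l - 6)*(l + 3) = l^2 - 3*l - 18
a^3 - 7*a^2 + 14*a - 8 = (a - 4)*(a - 2)*(a - 1)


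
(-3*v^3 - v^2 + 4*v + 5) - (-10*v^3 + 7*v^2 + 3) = 7*v^3 - 8*v^2 + 4*v + 2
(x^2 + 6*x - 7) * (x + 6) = x^3 + 12*x^2 + 29*x - 42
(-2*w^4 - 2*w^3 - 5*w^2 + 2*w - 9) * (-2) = 4*w^4 + 4*w^3 + 10*w^2 - 4*w + 18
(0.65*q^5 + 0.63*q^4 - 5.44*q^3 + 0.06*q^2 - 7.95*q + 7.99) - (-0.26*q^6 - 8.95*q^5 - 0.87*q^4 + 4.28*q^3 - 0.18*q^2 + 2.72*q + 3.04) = 0.26*q^6 + 9.6*q^5 + 1.5*q^4 - 9.72*q^3 + 0.24*q^2 - 10.67*q + 4.95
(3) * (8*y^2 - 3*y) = 24*y^2 - 9*y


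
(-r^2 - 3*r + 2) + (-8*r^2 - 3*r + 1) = -9*r^2 - 6*r + 3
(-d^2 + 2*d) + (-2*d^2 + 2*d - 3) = -3*d^2 + 4*d - 3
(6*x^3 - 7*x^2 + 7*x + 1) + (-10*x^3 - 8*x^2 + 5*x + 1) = -4*x^3 - 15*x^2 + 12*x + 2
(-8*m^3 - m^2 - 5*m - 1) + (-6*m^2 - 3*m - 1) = -8*m^3 - 7*m^2 - 8*m - 2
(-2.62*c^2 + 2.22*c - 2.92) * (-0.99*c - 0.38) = 2.5938*c^3 - 1.2022*c^2 + 2.0472*c + 1.1096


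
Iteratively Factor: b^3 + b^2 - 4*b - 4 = (b - 2)*(b^2 + 3*b + 2) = (b - 2)*(b + 2)*(b + 1)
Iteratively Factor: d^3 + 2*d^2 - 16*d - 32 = (d - 4)*(d^2 + 6*d + 8) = (d - 4)*(d + 4)*(d + 2)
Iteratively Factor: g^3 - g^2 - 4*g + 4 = (g - 2)*(g^2 + g - 2) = (g - 2)*(g - 1)*(g + 2)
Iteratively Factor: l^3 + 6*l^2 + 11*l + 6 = (l + 2)*(l^2 + 4*l + 3) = (l + 2)*(l + 3)*(l + 1)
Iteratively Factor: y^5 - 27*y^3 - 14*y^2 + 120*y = (y + 4)*(y^4 - 4*y^3 - 11*y^2 + 30*y) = (y + 3)*(y + 4)*(y^3 - 7*y^2 + 10*y) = y*(y + 3)*(y + 4)*(y^2 - 7*y + 10) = y*(y - 2)*(y + 3)*(y + 4)*(y - 5)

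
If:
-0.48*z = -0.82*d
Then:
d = 0.585365853658537*z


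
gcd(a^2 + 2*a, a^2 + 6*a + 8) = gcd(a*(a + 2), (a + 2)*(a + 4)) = a + 2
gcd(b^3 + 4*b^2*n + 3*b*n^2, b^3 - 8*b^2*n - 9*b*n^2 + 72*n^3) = b + 3*n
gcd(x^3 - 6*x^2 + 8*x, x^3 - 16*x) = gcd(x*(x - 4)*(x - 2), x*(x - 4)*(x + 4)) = x^2 - 4*x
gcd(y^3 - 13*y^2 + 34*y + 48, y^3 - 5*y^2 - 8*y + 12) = y - 6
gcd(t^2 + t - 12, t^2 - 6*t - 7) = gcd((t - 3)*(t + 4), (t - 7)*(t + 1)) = 1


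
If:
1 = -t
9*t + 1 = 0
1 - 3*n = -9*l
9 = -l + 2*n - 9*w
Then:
No Solution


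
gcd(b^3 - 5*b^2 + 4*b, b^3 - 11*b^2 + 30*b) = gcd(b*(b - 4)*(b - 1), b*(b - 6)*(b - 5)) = b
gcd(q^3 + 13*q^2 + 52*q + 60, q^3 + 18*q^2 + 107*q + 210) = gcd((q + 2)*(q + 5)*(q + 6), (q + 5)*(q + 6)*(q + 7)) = q^2 + 11*q + 30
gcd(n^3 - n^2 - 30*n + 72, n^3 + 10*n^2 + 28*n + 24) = n + 6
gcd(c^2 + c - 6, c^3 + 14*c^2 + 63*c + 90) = c + 3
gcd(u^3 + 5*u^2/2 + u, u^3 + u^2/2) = u^2 + u/2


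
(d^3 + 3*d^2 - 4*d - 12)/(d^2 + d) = (d^3 + 3*d^2 - 4*d - 12)/(d*(d + 1))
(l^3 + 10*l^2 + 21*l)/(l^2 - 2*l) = (l^2 + 10*l + 21)/(l - 2)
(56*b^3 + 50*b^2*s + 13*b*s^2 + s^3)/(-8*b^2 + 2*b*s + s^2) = (14*b^2 + 9*b*s + s^2)/(-2*b + s)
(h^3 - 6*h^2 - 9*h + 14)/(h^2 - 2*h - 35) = (h^2 + h - 2)/(h + 5)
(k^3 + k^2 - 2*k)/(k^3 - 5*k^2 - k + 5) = k*(k + 2)/(k^2 - 4*k - 5)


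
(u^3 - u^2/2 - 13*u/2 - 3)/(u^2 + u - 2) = (2*u^2 - 5*u - 3)/(2*(u - 1))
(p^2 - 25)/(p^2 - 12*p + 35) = (p + 5)/(p - 7)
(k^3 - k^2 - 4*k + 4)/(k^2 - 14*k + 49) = (k^3 - k^2 - 4*k + 4)/(k^2 - 14*k + 49)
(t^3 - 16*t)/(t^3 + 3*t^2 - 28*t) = (t + 4)/(t + 7)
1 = 1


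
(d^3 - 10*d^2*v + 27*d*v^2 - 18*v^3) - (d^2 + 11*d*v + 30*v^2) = d^3 - 10*d^2*v - d^2 + 27*d*v^2 - 11*d*v - 18*v^3 - 30*v^2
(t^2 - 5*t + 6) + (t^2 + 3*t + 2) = 2*t^2 - 2*t + 8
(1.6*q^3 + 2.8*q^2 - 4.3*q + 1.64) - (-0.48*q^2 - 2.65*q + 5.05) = 1.6*q^3 + 3.28*q^2 - 1.65*q - 3.41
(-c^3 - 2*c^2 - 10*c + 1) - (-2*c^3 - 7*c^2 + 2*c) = c^3 + 5*c^2 - 12*c + 1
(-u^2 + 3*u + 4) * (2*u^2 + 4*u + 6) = -2*u^4 + 2*u^3 + 14*u^2 + 34*u + 24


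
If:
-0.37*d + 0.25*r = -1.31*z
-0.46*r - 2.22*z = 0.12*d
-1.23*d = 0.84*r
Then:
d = 0.00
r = 0.00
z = 0.00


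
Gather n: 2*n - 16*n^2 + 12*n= -16*n^2 + 14*n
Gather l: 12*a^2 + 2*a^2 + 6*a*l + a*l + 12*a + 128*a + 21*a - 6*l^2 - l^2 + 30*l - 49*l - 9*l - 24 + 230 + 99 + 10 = 14*a^2 + 161*a - 7*l^2 + l*(7*a - 28) + 315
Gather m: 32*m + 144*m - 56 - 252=176*m - 308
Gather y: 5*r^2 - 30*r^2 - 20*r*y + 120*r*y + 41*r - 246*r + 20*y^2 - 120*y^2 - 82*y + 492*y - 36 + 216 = -25*r^2 - 205*r - 100*y^2 + y*(100*r + 410) + 180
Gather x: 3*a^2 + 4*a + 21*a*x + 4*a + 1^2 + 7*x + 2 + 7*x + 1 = 3*a^2 + 8*a + x*(21*a + 14) + 4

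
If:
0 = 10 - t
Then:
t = 10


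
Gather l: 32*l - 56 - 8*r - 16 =32*l - 8*r - 72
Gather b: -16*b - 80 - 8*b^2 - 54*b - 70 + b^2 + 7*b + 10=-7*b^2 - 63*b - 140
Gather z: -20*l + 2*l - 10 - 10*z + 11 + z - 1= -18*l - 9*z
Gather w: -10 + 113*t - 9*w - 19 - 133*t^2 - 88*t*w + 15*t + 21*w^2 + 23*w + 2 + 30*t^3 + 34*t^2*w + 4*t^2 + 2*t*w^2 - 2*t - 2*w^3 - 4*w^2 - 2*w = 30*t^3 - 129*t^2 + 126*t - 2*w^3 + w^2*(2*t + 17) + w*(34*t^2 - 88*t + 12) - 27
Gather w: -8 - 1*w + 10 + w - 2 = 0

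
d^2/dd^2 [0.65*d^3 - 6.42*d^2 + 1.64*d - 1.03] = 3.9*d - 12.84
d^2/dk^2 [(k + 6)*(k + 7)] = 2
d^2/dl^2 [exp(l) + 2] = exp(l)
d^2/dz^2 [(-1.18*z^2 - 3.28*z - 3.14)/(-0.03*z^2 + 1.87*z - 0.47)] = (1.73472347597681e-18*z^4 + 0.1383*z^3 - 0.0828720000000027*z^2 - 1.334412*z + 28.158892)/(2.7e-5*z^6 - 0.005049*z^5 + 0.31599*z^4 - 6.697405*z^3 + 4.95051*z^2 - 1.239249*z + 0.103823)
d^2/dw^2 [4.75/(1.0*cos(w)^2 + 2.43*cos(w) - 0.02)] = (-19.0*(1 - cos(w)^2)^2 - 34.6275*cos(w)^3 - 37.928275*cos(w)^2 + 69.02415*cos(w) + 75.28655)/(1.0*cos(w)^2 + 2.43*cos(w) - 0.02)^3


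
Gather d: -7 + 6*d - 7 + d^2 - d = d^2 + 5*d - 14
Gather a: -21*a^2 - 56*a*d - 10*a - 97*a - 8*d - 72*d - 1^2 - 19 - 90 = -21*a^2 + a*(-56*d - 107) - 80*d - 110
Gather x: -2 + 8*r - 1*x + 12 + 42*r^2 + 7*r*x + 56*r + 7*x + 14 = 42*r^2 + 64*r + x*(7*r + 6) + 24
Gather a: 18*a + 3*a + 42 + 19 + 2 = 21*a + 63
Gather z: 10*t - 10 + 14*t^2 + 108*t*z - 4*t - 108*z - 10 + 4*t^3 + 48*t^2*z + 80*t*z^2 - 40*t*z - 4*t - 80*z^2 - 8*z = 4*t^3 + 14*t^2 + 2*t + z^2*(80*t - 80) + z*(48*t^2 + 68*t - 116) - 20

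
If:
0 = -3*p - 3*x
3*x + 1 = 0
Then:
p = 1/3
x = -1/3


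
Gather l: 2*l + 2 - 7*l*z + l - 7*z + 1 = l*(3 - 7*z) - 7*z + 3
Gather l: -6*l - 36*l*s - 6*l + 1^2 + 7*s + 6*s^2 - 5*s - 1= l*(-36*s - 12) + 6*s^2 + 2*s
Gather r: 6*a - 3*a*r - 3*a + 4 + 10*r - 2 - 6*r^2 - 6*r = 3*a - 6*r^2 + r*(4 - 3*a) + 2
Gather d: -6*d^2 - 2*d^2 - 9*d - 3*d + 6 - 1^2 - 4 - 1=-8*d^2 - 12*d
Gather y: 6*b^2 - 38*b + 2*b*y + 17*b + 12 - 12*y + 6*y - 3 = 6*b^2 - 21*b + y*(2*b - 6) + 9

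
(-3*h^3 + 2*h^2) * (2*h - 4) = -6*h^4 + 16*h^3 - 8*h^2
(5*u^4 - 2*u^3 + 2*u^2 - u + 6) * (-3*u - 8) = -15*u^5 - 34*u^4 + 10*u^3 - 13*u^2 - 10*u - 48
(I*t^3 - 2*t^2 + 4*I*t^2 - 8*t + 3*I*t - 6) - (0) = I*t^3 - 2*t^2 + 4*I*t^2 - 8*t + 3*I*t - 6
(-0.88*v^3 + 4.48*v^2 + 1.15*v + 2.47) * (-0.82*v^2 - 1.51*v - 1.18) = 0.7216*v^5 - 2.3448*v^4 - 6.6694*v^3 - 9.0483*v^2 - 5.0867*v - 2.9146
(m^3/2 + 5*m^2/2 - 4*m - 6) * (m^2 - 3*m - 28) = m^5/2 + m^4 - 51*m^3/2 - 64*m^2 + 130*m + 168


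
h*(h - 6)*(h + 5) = h^3 - h^2 - 30*h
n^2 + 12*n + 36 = (n + 6)^2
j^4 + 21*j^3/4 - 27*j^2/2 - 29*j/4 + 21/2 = (j - 2)*(j - 3/4)*(j + 1)*(j + 7)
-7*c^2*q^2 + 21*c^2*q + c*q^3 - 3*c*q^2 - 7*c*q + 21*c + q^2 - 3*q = (-7*c + q)*(q - 3)*(c*q + 1)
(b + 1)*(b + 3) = b^2 + 4*b + 3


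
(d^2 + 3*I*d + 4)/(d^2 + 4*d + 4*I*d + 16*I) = (d - I)/(d + 4)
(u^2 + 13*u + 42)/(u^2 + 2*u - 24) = (u + 7)/(u - 4)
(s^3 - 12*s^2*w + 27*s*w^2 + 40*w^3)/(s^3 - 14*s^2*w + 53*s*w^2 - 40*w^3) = (s + w)/(s - w)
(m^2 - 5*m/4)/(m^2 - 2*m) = (m - 5/4)/(m - 2)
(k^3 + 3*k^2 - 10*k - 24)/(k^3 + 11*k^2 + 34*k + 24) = (k^2 - k - 6)/(k^2 + 7*k + 6)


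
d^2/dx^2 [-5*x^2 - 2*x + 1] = -10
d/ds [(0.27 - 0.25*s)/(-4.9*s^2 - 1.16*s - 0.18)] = (-1.225*s^2 + 2.646*s + 0.3582)/(24.01*s^4 + 11.368*s^3 + 3.1096*s^2 + 0.4176*s + 0.0324)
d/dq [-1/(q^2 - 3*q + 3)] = (2*q - 3)/(q^2 - 3*q + 3)^2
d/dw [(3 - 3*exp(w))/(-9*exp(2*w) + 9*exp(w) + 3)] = (-3*exp(2*w) + 6*exp(w) - 4)*exp(w)/(9*exp(4*w) - 18*exp(3*w) + 3*exp(2*w) + 6*exp(w) + 1)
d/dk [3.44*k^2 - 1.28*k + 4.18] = 6.88*k - 1.28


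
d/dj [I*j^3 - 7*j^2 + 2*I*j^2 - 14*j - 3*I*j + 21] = 3*I*j^2 + j*(-14 + 4*I) - 14 - 3*I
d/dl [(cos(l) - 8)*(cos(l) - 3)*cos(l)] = (-3*cos(l)^2 + 22*cos(l) - 24)*sin(l)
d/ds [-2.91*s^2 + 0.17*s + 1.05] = 0.17 - 5.82*s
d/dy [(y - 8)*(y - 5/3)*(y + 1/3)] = 3*y^2 - 56*y/3 + 91/9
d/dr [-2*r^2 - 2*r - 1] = -4*r - 2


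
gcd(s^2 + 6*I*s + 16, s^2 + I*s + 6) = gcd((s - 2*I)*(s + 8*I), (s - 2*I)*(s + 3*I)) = s - 2*I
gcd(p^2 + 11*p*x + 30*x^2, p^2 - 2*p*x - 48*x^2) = p + 6*x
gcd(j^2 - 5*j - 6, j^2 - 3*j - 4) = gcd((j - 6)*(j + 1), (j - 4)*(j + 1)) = j + 1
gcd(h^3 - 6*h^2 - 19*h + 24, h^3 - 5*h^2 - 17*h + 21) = h^2 + 2*h - 3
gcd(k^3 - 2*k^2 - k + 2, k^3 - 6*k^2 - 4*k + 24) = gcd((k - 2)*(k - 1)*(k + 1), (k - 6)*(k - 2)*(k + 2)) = k - 2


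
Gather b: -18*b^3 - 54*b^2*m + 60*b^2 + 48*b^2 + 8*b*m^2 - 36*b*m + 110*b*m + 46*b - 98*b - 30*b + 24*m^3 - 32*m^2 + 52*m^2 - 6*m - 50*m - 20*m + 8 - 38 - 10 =-18*b^3 + b^2*(108 - 54*m) + b*(8*m^2 + 74*m - 82) + 24*m^3 + 20*m^2 - 76*m - 40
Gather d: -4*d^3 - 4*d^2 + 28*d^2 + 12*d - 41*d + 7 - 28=-4*d^3 + 24*d^2 - 29*d - 21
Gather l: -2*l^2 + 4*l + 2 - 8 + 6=-2*l^2 + 4*l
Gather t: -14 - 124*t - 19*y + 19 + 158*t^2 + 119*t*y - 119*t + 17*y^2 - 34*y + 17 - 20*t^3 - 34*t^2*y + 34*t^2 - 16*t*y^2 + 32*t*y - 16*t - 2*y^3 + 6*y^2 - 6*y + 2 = -20*t^3 + t^2*(192 - 34*y) + t*(-16*y^2 + 151*y - 259) - 2*y^3 + 23*y^2 - 59*y + 24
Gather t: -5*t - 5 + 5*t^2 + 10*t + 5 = 5*t^2 + 5*t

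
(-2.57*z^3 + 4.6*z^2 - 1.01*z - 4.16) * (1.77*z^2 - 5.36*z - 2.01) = -4.5489*z^5 + 21.9172*z^4 - 21.278*z^3 - 11.1956*z^2 + 24.3277*z + 8.3616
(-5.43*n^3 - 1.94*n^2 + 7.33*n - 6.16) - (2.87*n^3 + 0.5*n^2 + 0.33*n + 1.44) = -8.3*n^3 - 2.44*n^2 + 7.0*n - 7.6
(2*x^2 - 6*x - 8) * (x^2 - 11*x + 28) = 2*x^4 - 28*x^3 + 114*x^2 - 80*x - 224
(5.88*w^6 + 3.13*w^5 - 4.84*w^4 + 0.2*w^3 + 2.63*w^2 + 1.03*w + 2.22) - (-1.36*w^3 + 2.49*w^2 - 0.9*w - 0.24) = 5.88*w^6 + 3.13*w^5 - 4.84*w^4 + 1.56*w^3 + 0.14*w^2 + 1.93*w + 2.46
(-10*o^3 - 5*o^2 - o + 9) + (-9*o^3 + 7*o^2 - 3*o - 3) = -19*o^3 + 2*o^2 - 4*o + 6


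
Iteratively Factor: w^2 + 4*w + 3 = (w + 1)*(w + 3)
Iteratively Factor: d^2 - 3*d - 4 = (d - 4)*(d + 1)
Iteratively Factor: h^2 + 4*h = (h + 4)*(h)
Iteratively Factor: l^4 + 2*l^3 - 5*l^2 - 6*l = (l + 1)*(l^3 + l^2 - 6*l) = (l + 1)*(l + 3)*(l^2 - 2*l) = (l - 2)*(l + 1)*(l + 3)*(l)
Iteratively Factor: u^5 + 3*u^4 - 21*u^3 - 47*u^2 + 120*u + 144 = (u + 4)*(u^4 - u^3 - 17*u^2 + 21*u + 36) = (u - 3)*(u + 4)*(u^3 + 2*u^2 - 11*u - 12) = (u - 3)*(u + 4)^2*(u^2 - 2*u - 3) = (u - 3)*(u + 1)*(u + 4)^2*(u - 3)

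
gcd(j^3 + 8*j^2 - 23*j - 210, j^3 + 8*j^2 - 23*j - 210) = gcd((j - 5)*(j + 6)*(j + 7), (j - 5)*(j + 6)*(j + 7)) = j^3 + 8*j^2 - 23*j - 210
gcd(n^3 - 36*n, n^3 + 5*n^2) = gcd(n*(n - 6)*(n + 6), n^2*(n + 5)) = n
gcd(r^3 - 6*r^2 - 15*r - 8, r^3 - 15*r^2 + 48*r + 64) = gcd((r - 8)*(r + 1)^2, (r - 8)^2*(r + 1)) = r^2 - 7*r - 8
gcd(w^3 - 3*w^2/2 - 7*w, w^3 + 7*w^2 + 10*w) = w^2 + 2*w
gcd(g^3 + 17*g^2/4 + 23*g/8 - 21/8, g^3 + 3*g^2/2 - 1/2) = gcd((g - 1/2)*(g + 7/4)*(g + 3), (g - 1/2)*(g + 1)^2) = g - 1/2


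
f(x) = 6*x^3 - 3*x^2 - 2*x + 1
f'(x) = 18*x^2 - 6*x - 2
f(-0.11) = 1.18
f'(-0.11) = -1.12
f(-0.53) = 0.32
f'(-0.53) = 6.24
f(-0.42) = 0.87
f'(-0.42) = 3.70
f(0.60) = 0.02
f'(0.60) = 0.88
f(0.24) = 0.43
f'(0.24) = -2.40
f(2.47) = 68.17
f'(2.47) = 93.00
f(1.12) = 3.43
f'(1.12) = 13.86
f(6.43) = 1459.19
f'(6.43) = 703.63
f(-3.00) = -182.00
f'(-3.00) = 178.00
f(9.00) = 4114.00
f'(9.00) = 1402.00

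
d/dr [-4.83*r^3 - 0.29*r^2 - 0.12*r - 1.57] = -14.49*r^2 - 0.58*r - 0.12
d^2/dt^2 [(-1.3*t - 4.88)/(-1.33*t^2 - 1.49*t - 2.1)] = ((1.3*t + 4.88)*(2.66*t + 1.49)*(5.32*t + 2.98) - (10.374*t + 16.8548)*(1.33*t^2 + 1.49*t + 2.1))/(1.33*t^2 + 1.49*t + 2.1)^3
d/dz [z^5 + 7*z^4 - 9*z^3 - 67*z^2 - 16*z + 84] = 5*z^4 + 28*z^3 - 27*z^2 - 134*z - 16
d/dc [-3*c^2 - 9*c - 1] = -6*c - 9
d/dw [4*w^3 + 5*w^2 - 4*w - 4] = 12*w^2 + 10*w - 4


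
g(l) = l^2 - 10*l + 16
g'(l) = 2*l - 10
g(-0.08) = 16.81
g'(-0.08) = -10.16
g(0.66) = 9.84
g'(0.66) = -8.68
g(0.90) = 7.81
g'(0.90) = -8.20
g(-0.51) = 21.36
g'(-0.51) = -11.02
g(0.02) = 15.80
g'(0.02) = -9.96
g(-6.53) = 123.94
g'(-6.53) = -23.06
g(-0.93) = 26.16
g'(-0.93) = -11.86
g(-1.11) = 28.33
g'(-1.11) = -12.22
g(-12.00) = 280.00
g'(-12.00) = -34.00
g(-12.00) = 280.00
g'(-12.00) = -34.00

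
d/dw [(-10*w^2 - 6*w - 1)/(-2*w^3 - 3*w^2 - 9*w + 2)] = (-20*w^4 - 24*w^3 + 66*w^2 - 46*w - 21)/(4*w^6 + 12*w^5 + 45*w^4 + 46*w^3 + 69*w^2 - 36*w + 4)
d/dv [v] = 1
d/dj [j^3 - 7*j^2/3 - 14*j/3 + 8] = 3*j^2 - 14*j/3 - 14/3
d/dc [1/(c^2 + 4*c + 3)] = 2*(-c - 2)/(c^2 + 4*c + 3)^2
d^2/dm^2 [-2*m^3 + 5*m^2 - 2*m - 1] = 10 - 12*m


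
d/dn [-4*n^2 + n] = 1 - 8*n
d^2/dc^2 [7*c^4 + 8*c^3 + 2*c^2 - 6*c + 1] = 84*c^2 + 48*c + 4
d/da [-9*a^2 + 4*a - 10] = 4 - 18*a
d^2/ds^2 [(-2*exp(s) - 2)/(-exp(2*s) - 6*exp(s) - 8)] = 2*(exp(4*s) - 2*exp(3*s) - 30*exp(2*s) - 44*exp(s) + 16)*exp(s)/(exp(6*s) + 18*exp(5*s) + 132*exp(4*s) + 504*exp(3*s) + 1056*exp(2*s) + 1152*exp(s) + 512)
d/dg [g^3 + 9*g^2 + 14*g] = 3*g^2 + 18*g + 14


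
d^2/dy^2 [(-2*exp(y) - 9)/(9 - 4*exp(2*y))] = (32*exp(4*y) + 576*exp(3*y) + 432*exp(2*y) + 1296*exp(y) + 162)*exp(y)/(64*exp(6*y) - 432*exp(4*y) + 972*exp(2*y) - 729)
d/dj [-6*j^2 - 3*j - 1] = -12*j - 3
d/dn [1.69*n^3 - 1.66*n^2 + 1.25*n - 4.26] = 5.07*n^2 - 3.32*n + 1.25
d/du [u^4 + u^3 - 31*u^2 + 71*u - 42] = 4*u^3 + 3*u^2 - 62*u + 71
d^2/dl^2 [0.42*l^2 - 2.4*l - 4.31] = 0.840000000000000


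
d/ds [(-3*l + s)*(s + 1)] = -3*l + 2*s + 1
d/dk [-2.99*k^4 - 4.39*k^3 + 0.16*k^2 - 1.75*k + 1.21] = -11.96*k^3 - 13.17*k^2 + 0.32*k - 1.75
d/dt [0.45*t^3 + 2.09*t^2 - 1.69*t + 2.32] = 1.35*t^2 + 4.18*t - 1.69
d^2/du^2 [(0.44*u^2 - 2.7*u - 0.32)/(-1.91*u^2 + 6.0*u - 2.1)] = (9.61493999999999*u^3 + 17.593392*u^2 - 86.9814*u + 84.63216)/(6.967871*u^6 - 65.6658*u^5 + 229.26303*u^4 - 360.396*u^3 + 252.0693*u^2 - 79.38*u + 9.261)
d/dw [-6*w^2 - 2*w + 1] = -12*w - 2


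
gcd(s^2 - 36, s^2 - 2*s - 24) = s - 6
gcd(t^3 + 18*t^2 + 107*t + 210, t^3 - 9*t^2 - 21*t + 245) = t + 5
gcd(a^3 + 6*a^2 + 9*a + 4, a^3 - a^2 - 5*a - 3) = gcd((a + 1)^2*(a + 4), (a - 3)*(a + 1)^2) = a^2 + 2*a + 1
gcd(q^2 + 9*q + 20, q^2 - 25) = q + 5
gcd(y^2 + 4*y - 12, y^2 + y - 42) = 1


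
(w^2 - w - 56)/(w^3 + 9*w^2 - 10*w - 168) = (w - 8)/(w^2 + 2*w - 24)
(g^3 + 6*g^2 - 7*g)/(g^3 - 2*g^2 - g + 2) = g*(g + 7)/(g^2 - g - 2)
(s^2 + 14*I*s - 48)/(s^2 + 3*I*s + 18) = (s + 8*I)/(s - 3*I)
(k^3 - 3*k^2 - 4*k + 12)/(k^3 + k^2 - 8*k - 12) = (k - 2)/(k + 2)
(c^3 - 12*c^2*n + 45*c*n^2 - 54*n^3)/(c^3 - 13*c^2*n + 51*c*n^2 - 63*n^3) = (c - 6*n)/(c - 7*n)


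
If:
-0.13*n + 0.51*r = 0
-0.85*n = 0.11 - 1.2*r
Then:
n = -0.20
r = -0.05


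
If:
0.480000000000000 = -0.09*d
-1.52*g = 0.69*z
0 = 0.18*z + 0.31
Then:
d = -5.33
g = 0.78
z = -1.72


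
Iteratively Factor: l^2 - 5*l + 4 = (l - 4)*(l - 1)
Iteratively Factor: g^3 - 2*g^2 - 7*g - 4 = (g + 1)*(g^2 - 3*g - 4) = (g + 1)^2*(g - 4)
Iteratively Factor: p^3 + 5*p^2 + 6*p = (p)*(p^2 + 5*p + 6) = p*(p + 2)*(p + 3)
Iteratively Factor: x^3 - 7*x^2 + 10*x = (x - 2)*(x^2 - 5*x) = (x - 5)*(x - 2)*(x)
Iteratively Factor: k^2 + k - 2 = (k - 1)*(k + 2)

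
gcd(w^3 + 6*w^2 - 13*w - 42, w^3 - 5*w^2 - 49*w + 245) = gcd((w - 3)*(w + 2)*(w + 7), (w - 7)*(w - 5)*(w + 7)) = w + 7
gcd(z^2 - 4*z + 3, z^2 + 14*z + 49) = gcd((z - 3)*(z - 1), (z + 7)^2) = 1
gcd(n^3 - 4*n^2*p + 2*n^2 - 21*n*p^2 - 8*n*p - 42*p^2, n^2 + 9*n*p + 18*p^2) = n + 3*p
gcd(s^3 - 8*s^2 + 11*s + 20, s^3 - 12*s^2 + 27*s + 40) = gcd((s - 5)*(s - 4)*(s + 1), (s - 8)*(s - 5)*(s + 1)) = s^2 - 4*s - 5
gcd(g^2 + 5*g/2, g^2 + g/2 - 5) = g + 5/2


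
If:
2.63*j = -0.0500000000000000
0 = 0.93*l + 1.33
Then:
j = -0.02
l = -1.43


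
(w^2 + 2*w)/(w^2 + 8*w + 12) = w/(w + 6)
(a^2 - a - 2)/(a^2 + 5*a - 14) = (a + 1)/(a + 7)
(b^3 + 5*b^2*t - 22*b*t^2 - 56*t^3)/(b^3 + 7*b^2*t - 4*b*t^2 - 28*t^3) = (-b + 4*t)/(-b + 2*t)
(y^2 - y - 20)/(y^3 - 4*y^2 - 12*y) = (-y^2 + y + 20)/(y*(-y^2 + 4*y + 12))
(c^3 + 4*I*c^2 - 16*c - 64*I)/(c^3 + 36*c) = (c^3 + 4*I*c^2 - 16*c - 64*I)/(c*(c^2 + 36))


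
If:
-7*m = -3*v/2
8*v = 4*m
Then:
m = 0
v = 0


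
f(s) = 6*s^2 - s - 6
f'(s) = 12*s - 1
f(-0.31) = -5.11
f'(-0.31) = -4.72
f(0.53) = -4.84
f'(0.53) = 5.36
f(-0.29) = -5.21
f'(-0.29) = -4.48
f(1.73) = 10.23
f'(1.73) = 19.76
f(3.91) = 81.82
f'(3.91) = 45.92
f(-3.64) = 77.14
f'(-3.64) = -44.68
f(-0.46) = -4.27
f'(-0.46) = -6.52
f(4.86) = 130.86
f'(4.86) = 57.32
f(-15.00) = 1359.00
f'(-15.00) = -181.00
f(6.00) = 204.00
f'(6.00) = 71.00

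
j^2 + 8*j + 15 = (j + 3)*(j + 5)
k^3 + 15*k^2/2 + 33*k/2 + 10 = (k + 1)*(k + 5/2)*(k + 4)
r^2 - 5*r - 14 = (r - 7)*(r + 2)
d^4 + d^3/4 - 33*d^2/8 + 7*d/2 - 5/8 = (d - 1)^2*(d - 1/4)*(d + 5/2)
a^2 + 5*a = a*(a + 5)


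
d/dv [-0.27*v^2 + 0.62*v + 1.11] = 0.62 - 0.54*v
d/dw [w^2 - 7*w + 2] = 2*w - 7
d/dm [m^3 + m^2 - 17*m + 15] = 3*m^2 + 2*m - 17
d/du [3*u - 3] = 3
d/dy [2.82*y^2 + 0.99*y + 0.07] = 5.64*y + 0.99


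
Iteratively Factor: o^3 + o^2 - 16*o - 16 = (o + 1)*(o^2 - 16) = (o + 1)*(o + 4)*(o - 4)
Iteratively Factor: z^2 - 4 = (z + 2)*(z - 2)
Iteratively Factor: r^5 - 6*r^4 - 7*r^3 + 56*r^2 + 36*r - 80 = (r + 2)*(r^4 - 8*r^3 + 9*r^2 + 38*r - 40) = (r + 2)^2*(r^3 - 10*r^2 + 29*r - 20) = (r - 1)*(r + 2)^2*(r^2 - 9*r + 20) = (r - 4)*(r - 1)*(r + 2)^2*(r - 5)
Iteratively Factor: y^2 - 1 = (y - 1)*(y + 1)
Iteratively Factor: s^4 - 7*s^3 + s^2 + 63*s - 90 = (s - 2)*(s^3 - 5*s^2 - 9*s + 45) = (s - 3)*(s - 2)*(s^2 - 2*s - 15) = (s - 5)*(s - 3)*(s - 2)*(s + 3)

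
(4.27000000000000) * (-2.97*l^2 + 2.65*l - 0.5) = -12.6819*l^2 + 11.3155*l - 2.135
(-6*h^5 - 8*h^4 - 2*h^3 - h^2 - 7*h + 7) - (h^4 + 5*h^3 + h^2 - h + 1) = -6*h^5 - 9*h^4 - 7*h^3 - 2*h^2 - 6*h + 6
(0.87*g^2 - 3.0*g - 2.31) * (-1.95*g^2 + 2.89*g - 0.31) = -1.6965*g^4 + 8.3643*g^3 - 4.4352*g^2 - 5.7459*g + 0.7161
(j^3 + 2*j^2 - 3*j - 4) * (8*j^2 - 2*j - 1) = 8*j^5 + 14*j^4 - 29*j^3 - 28*j^2 + 11*j + 4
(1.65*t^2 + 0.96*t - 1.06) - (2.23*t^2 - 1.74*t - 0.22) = -0.58*t^2 + 2.7*t - 0.84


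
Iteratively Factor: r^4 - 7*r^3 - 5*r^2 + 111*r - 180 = (r - 3)*(r^3 - 4*r^2 - 17*r + 60) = (r - 5)*(r - 3)*(r^2 + r - 12) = (r - 5)*(r - 3)*(r + 4)*(r - 3)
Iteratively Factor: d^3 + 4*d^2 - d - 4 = (d - 1)*(d^2 + 5*d + 4) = (d - 1)*(d + 1)*(d + 4)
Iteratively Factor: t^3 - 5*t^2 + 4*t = (t - 1)*(t^2 - 4*t) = t*(t - 1)*(t - 4)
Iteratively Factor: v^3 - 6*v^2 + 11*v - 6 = (v - 2)*(v^2 - 4*v + 3) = (v - 2)*(v - 1)*(v - 3)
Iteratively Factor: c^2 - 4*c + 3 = (c - 1)*(c - 3)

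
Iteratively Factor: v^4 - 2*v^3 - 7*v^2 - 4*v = (v)*(v^3 - 2*v^2 - 7*v - 4) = v*(v - 4)*(v^2 + 2*v + 1) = v*(v - 4)*(v + 1)*(v + 1)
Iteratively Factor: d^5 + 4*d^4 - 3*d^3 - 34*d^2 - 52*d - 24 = (d + 2)*(d^4 + 2*d^3 - 7*d^2 - 20*d - 12) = (d + 2)^2*(d^3 - 7*d - 6) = (d - 3)*(d + 2)^2*(d^2 + 3*d + 2) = (d - 3)*(d + 1)*(d + 2)^2*(d + 2)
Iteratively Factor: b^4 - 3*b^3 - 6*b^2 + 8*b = (b)*(b^3 - 3*b^2 - 6*b + 8) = b*(b - 4)*(b^2 + b - 2) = b*(b - 4)*(b - 1)*(b + 2)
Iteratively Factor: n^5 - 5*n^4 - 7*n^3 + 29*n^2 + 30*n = (n + 1)*(n^4 - 6*n^3 - n^2 + 30*n) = (n + 1)*(n + 2)*(n^3 - 8*n^2 + 15*n) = (n - 3)*(n + 1)*(n + 2)*(n^2 - 5*n) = (n - 5)*(n - 3)*(n + 1)*(n + 2)*(n)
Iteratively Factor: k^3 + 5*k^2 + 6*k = (k + 2)*(k^2 + 3*k) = k*(k + 2)*(k + 3)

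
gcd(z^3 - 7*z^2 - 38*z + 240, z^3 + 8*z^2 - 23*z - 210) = z^2 + z - 30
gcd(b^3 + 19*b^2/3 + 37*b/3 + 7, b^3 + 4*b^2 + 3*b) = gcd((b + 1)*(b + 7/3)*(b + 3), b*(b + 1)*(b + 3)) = b^2 + 4*b + 3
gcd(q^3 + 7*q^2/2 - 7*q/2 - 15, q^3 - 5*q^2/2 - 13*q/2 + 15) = q^2 + q/2 - 5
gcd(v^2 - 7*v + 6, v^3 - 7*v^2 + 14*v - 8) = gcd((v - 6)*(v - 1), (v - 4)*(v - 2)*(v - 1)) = v - 1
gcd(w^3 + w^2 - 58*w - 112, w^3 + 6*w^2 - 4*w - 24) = w + 2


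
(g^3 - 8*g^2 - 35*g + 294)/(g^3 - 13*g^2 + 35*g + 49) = (g + 6)/(g + 1)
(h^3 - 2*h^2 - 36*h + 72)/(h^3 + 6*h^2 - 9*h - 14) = (h^2 - 36)/(h^2 + 8*h + 7)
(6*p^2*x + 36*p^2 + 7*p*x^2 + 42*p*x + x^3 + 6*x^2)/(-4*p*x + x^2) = (6*p^2*x + 36*p^2 + 7*p*x^2 + 42*p*x + x^3 + 6*x^2)/(x*(-4*p + x))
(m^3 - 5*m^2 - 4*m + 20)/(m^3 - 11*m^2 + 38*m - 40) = (m + 2)/(m - 4)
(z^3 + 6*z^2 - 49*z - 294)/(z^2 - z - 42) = z + 7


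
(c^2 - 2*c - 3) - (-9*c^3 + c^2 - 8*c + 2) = 9*c^3 + 6*c - 5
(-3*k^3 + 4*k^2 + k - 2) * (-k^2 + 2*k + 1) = 3*k^5 - 10*k^4 + 4*k^3 + 8*k^2 - 3*k - 2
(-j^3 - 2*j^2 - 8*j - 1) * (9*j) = -9*j^4 - 18*j^3 - 72*j^2 - 9*j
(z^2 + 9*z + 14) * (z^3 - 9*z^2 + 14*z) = z^5 - 53*z^3 + 196*z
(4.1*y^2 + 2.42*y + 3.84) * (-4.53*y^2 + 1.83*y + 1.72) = -18.573*y^4 - 3.4596*y^3 - 5.9146*y^2 + 11.1896*y + 6.6048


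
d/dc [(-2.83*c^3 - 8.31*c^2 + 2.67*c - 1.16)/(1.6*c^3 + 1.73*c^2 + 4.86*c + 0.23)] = (1.77635683940025e-15*c^5 + 8.4001*c^4 - 36.0516*c^3 - 41.3904*c^2 + 0.190999999999999*c + 6.2517)/(2.56*c^6 + 5.536*c^5 + 18.5449*c^4 + 17.5516*c^3 + 24.4154*c^2 + 2.2356*c + 0.0529)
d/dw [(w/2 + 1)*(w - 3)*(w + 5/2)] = 3*w^2/2 + 3*w/2 - 17/4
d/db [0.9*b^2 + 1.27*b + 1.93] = 1.8*b + 1.27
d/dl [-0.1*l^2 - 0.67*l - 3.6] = -0.2*l - 0.67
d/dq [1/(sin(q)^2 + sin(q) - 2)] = -(2*sin(q) + 1)*cos(q)/(sin(q)^2 + sin(q) - 2)^2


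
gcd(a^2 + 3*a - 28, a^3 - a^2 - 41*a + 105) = a + 7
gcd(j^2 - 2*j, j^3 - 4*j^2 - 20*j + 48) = j - 2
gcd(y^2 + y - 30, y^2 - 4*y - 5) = y - 5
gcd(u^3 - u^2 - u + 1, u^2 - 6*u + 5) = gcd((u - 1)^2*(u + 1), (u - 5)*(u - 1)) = u - 1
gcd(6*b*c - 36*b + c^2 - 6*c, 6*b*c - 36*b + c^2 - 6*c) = 6*b*c - 36*b + c^2 - 6*c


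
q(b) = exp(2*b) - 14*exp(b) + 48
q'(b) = 2*exp(2*b) - 14*exp(b)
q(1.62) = 2.79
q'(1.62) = -19.68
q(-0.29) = 38.08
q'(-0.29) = -9.36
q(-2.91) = 47.24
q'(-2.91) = -0.76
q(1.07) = 15.68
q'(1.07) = -23.82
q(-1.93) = 45.99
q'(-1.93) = -1.99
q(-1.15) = 43.67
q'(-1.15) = -4.23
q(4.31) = 4547.22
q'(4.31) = 10040.61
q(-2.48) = 46.83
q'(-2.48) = -1.16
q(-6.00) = 47.97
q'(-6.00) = -0.03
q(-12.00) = 48.00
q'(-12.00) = 0.00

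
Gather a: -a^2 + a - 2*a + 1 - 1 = -a^2 - a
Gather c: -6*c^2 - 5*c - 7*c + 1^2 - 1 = -6*c^2 - 12*c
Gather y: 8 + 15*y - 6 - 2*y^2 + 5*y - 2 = -2*y^2 + 20*y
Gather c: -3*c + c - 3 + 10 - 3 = 4 - 2*c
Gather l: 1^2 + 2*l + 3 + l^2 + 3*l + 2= l^2 + 5*l + 6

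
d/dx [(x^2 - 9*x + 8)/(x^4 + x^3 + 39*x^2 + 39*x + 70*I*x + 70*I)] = ((2*x - 9)*(x^4 + x^3 + 39*x^2 + 39*x + 70*I*x + 70*I) - (x^2 - 9*x + 8)*(4*x^3 + 3*x^2 + 78*x + 39 + 70*I))/(x^4 + x^3 + 39*x^2 + 39*x + 70*I*x + 70*I)^2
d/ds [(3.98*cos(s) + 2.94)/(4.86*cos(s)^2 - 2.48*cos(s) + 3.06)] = (19.3428*cos(s)^2 + 28.5768*cos(s) - 19.47)*sin(s)/(23.6196*cos(s)^4 - 24.1056*cos(s)^3 + 35.8936*cos(s)^2 - 15.1776*cos(s) + 9.3636)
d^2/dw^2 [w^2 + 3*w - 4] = 2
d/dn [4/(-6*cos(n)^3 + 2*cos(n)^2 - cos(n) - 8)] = 4*(-18*cos(n)^2 + 4*cos(n) - 1)*sin(n)/(6*cos(n)^3 - 2*cos(n)^2 + cos(n) + 8)^2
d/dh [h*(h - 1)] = 2*h - 1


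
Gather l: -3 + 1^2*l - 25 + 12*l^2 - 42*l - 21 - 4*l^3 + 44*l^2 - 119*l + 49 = -4*l^3 + 56*l^2 - 160*l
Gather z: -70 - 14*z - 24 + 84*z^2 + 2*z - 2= 84*z^2 - 12*z - 96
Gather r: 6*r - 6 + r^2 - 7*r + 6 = r^2 - r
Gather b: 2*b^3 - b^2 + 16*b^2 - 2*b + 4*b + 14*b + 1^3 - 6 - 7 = 2*b^3 + 15*b^2 + 16*b - 12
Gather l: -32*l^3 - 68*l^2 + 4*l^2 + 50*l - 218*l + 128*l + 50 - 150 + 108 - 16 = -32*l^3 - 64*l^2 - 40*l - 8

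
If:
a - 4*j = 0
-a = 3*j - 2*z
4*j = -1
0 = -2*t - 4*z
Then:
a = -1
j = -1/4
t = 7/4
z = -7/8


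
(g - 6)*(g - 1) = g^2 - 7*g + 6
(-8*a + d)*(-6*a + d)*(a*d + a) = 48*a^3*d + 48*a^3 - 14*a^2*d^2 - 14*a^2*d + a*d^3 + a*d^2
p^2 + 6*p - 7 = (p - 1)*(p + 7)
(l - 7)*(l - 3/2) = l^2 - 17*l/2 + 21/2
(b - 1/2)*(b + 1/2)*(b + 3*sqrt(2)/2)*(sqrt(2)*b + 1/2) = sqrt(2)*b^4 + 7*b^3/2 + sqrt(2)*b^2/2 - 7*b/8 - 3*sqrt(2)/16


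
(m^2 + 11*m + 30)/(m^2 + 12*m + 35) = (m + 6)/(m + 7)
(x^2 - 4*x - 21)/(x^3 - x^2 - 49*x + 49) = (x + 3)/(x^2 + 6*x - 7)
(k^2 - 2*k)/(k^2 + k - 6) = k/(k + 3)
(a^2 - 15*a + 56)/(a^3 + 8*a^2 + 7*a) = (a^2 - 15*a + 56)/(a*(a^2 + 8*a + 7))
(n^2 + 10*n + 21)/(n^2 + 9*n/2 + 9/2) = 2*(n + 7)/(2*n + 3)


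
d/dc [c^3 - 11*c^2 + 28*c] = 3*c^2 - 22*c + 28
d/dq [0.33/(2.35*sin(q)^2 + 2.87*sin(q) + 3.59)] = -(1.551*sin(q) + 0.9471)*cos(q)/(2.35*sin(q)^2 + 2.87*sin(q) + 3.59)^2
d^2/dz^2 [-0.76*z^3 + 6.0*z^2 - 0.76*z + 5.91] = 12.0 - 4.56*z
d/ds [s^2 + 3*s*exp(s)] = 3*s*exp(s) + 2*s + 3*exp(s)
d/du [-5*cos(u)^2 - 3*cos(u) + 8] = (10*cos(u) + 3)*sin(u)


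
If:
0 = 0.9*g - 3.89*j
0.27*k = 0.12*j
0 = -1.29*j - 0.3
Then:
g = -1.01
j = -0.23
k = -0.10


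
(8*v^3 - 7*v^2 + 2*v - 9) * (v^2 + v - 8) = 8*v^5 + v^4 - 69*v^3 + 49*v^2 - 25*v + 72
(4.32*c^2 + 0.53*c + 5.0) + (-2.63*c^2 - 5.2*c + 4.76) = 1.69*c^2 - 4.67*c + 9.76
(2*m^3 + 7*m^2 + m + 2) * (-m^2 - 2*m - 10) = -2*m^5 - 11*m^4 - 35*m^3 - 74*m^2 - 14*m - 20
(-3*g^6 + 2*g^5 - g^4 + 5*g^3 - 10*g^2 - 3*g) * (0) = 0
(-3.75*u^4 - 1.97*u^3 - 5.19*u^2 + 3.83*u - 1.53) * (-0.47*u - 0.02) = 1.7625*u^5 + 1.0009*u^4 + 2.4787*u^3 - 1.6963*u^2 + 0.6425*u + 0.0306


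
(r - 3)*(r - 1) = r^2 - 4*r + 3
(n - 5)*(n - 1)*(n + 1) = n^3 - 5*n^2 - n + 5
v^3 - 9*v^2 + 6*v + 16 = (v - 8)*(v - 2)*(v + 1)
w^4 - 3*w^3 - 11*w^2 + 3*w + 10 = (w - 5)*(w - 1)*(w + 1)*(w + 2)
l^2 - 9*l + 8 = (l - 8)*(l - 1)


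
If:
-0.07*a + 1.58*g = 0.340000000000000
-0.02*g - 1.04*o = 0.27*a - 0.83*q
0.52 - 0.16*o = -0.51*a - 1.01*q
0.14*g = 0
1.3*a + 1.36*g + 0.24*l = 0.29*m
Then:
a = -4.86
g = 0.00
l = 1.20833333333333*m + 26.3095238095238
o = 3.21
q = 2.45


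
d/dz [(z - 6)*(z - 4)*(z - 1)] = 3*z^2 - 22*z + 34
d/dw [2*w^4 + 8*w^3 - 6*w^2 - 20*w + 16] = 8*w^3 + 24*w^2 - 12*w - 20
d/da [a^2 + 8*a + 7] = 2*a + 8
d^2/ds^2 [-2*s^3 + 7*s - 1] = -12*s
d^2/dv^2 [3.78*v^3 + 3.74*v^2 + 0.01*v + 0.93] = 22.68*v + 7.48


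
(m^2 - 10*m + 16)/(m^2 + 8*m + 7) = (m^2 - 10*m + 16)/(m^2 + 8*m + 7)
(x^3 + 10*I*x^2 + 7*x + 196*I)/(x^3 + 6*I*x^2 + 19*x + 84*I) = (x + 7*I)/(x + 3*I)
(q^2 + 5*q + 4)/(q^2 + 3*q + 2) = (q + 4)/(q + 2)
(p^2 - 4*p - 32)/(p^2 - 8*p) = (p + 4)/p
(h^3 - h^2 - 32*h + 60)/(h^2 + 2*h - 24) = (h^2 - 7*h + 10)/(h - 4)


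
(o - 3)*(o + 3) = o^2 - 9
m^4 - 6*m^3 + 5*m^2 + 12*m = m*(m - 4)*(m - 3)*(m + 1)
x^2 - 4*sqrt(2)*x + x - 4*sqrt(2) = (x + 1)*(x - 4*sqrt(2))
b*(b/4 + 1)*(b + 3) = b^3/4 + 7*b^2/4 + 3*b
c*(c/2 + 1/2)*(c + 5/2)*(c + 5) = c^4/2 + 17*c^3/4 + 10*c^2 + 25*c/4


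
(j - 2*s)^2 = j^2 - 4*j*s + 4*s^2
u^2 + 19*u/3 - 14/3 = (u - 2/3)*(u + 7)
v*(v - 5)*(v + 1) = v^3 - 4*v^2 - 5*v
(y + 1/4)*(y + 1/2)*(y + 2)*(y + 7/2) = y^4 + 25*y^3/4 + 45*y^2/4 + 95*y/16 + 7/8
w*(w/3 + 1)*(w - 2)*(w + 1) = w^4/3 + 2*w^3/3 - 5*w^2/3 - 2*w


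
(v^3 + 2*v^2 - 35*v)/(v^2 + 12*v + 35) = v*(v - 5)/(v + 5)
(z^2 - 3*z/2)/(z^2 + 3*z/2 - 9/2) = z/(z + 3)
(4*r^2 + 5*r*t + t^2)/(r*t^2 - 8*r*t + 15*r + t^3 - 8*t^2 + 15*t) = (4*r + t)/(t^2 - 8*t + 15)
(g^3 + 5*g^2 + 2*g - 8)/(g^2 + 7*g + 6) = (g^3 + 5*g^2 + 2*g - 8)/(g^2 + 7*g + 6)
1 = 1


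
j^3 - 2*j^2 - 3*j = j*(j - 3)*(j + 1)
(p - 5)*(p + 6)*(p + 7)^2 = p^4 + 15*p^3 + 33*p^2 - 371*p - 1470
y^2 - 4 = (y - 2)*(y + 2)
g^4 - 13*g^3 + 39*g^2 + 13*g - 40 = (g - 8)*(g - 5)*(g - 1)*(g + 1)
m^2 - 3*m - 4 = (m - 4)*(m + 1)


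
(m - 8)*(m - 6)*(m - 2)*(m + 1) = m^4 - 15*m^3 + 60*m^2 - 20*m - 96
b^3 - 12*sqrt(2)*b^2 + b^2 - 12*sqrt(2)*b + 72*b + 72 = (b + 1)*(b - 6*sqrt(2))^2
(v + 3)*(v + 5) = v^2 + 8*v + 15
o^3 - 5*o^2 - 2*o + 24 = (o - 4)*(o - 3)*(o + 2)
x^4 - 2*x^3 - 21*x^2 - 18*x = x*(x - 6)*(x + 1)*(x + 3)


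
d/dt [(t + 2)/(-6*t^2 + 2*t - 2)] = (-3*t^2 + t + (t + 2)*(6*t - 1) - 1)/(2*(3*t^2 - t + 1)^2)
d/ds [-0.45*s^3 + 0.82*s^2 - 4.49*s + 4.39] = -1.35*s^2 + 1.64*s - 4.49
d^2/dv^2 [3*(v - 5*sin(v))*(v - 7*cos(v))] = 15*v*sin(v) + 21*v*cos(v) + 42*sin(v) - 210*sin(2*v) - 30*cos(v) + 6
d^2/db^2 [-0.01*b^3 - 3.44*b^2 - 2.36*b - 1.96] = -0.06*b - 6.88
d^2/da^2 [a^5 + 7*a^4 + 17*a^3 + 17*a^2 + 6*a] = 20*a^3 + 84*a^2 + 102*a + 34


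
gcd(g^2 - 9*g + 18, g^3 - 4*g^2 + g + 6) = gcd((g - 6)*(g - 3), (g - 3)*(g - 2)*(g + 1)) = g - 3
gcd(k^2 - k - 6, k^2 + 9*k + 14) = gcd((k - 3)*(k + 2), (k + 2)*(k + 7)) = k + 2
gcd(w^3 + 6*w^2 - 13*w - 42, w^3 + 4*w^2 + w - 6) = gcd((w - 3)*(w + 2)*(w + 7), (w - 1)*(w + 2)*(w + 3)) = w + 2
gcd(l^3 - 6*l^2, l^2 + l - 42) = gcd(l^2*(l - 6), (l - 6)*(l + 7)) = l - 6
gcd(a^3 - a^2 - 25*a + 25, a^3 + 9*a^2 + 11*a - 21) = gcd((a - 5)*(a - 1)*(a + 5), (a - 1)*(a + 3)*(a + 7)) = a - 1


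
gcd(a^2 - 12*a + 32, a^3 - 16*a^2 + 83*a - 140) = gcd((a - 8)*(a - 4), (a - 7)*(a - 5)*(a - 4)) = a - 4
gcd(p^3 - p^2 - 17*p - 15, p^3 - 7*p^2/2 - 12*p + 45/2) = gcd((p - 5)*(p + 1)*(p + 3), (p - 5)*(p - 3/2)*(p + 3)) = p^2 - 2*p - 15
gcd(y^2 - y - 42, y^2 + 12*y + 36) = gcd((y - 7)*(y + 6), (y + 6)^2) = y + 6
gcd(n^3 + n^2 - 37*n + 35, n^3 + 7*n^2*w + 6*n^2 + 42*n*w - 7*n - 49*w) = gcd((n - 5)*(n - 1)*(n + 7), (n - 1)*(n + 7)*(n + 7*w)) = n^2 + 6*n - 7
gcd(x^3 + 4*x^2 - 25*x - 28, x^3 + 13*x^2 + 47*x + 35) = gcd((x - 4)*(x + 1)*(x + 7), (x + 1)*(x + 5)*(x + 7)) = x^2 + 8*x + 7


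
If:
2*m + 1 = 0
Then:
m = -1/2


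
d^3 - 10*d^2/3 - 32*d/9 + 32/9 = (d - 4)*(d - 2/3)*(d + 4/3)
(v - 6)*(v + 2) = v^2 - 4*v - 12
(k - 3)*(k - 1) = k^2 - 4*k + 3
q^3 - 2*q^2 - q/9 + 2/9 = (q - 2)*(q - 1/3)*(q + 1/3)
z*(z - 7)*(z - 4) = z^3 - 11*z^2 + 28*z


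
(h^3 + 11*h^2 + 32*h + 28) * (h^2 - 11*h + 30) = h^5 - 59*h^3 + 6*h^2 + 652*h + 840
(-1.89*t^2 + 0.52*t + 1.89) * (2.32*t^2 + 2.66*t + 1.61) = -4.3848*t^4 - 3.821*t^3 + 2.7251*t^2 + 5.8646*t + 3.0429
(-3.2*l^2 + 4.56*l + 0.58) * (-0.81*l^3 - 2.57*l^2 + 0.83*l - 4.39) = 2.592*l^5 + 4.5304*l^4 - 14.845*l^3 + 16.3422*l^2 - 19.537*l - 2.5462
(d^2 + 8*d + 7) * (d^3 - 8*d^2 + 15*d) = d^5 - 42*d^3 + 64*d^2 + 105*d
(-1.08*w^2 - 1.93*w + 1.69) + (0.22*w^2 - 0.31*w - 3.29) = -0.86*w^2 - 2.24*w - 1.6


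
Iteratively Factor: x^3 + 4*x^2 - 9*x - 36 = (x - 3)*(x^2 + 7*x + 12) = (x - 3)*(x + 3)*(x + 4)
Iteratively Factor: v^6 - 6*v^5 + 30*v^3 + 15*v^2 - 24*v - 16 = (v + 1)*(v^5 - 7*v^4 + 7*v^3 + 23*v^2 - 8*v - 16) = (v + 1)^2*(v^4 - 8*v^3 + 15*v^2 + 8*v - 16) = (v + 1)^3*(v^3 - 9*v^2 + 24*v - 16) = (v - 4)*(v + 1)^3*(v^2 - 5*v + 4) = (v - 4)^2*(v + 1)^3*(v - 1)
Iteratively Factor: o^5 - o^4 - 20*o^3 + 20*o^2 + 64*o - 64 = (o - 2)*(o^4 + o^3 - 18*o^2 - 16*o + 32) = (o - 2)*(o + 2)*(o^3 - o^2 - 16*o + 16) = (o - 2)*(o - 1)*(o + 2)*(o^2 - 16) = (o - 4)*(o - 2)*(o - 1)*(o + 2)*(o + 4)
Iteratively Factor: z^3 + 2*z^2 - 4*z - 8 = (z + 2)*(z^2 - 4) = (z + 2)^2*(z - 2)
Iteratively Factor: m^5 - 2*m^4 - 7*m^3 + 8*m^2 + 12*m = (m + 1)*(m^4 - 3*m^3 - 4*m^2 + 12*m) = (m - 2)*(m + 1)*(m^3 - m^2 - 6*m) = (m - 3)*(m - 2)*(m + 1)*(m^2 + 2*m) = (m - 3)*(m - 2)*(m + 1)*(m + 2)*(m)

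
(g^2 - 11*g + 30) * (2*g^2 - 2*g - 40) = 2*g^4 - 24*g^3 + 42*g^2 + 380*g - 1200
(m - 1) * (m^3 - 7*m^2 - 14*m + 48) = m^4 - 8*m^3 - 7*m^2 + 62*m - 48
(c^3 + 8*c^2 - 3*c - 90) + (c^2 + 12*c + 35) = c^3 + 9*c^2 + 9*c - 55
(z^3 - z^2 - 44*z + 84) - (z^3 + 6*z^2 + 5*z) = -7*z^2 - 49*z + 84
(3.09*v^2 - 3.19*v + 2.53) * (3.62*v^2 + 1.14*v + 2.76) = 11.1858*v^4 - 8.0252*v^3 + 14.0504*v^2 - 5.9202*v + 6.9828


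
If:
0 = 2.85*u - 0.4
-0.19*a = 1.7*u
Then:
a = -1.26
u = 0.14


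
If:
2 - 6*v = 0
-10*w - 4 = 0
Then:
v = 1/3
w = -2/5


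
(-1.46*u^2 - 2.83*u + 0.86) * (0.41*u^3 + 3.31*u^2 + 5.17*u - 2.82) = -0.5986*u^5 - 5.9929*u^4 - 16.5629*u^3 - 7.6673*u^2 + 12.4268*u - 2.4252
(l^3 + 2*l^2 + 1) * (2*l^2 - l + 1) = 2*l^5 + 3*l^4 - l^3 + 4*l^2 - l + 1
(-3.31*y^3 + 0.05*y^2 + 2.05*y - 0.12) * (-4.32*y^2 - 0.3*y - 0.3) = 14.2992*y^5 + 0.777*y^4 - 7.878*y^3 - 0.1116*y^2 - 0.579*y + 0.036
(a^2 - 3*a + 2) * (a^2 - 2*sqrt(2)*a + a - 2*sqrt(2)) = a^4 - 2*sqrt(2)*a^3 - 2*a^3 - a^2 + 4*sqrt(2)*a^2 + 2*a + 2*sqrt(2)*a - 4*sqrt(2)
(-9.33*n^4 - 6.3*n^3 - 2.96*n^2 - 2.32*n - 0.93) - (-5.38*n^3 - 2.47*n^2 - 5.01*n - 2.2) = -9.33*n^4 - 0.92*n^3 - 0.49*n^2 + 2.69*n + 1.27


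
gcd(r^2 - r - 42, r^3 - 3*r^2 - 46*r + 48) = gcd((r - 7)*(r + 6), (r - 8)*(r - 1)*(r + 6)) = r + 6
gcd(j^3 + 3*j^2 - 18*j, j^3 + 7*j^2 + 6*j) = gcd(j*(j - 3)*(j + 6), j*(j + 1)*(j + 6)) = j^2 + 6*j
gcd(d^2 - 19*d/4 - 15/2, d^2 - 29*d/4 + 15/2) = d - 6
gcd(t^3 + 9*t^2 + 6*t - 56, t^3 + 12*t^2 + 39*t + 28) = t^2 + 11*t + 28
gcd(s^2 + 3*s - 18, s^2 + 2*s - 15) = s - 3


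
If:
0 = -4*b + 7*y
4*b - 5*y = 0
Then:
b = 0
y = 0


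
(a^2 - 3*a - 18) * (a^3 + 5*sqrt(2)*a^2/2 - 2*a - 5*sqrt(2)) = a^5 - 3*a^4 + 5*sqrt(2)*a^4/2 - 20*a^3 - 15*sqrt(2)*a^3/2 - 50*sqrt(2)*a^2 + 6*a^2 + 15*sqrt(2)*a + 36*a + 90*sqrt(2)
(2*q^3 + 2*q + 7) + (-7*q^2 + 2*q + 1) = 2*q^3 - 7*q^2 + 4*q + 8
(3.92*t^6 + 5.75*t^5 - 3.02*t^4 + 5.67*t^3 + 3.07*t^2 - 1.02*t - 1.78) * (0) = 0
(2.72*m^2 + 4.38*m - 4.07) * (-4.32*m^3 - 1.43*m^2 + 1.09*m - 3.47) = -11.7504*m^5 - 22.8112*m^4 + 14.2838*m^3 + 1.1559*m^2 - 19.6349*m + 14.1229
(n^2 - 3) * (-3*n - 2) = -3*n^3 - 2*n^2 + 9*n + 6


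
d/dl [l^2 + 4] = 2*l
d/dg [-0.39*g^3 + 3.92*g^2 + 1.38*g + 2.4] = -1.17*g^2 + 7.84*g + 1.38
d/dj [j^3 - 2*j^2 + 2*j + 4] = 3*j^2 - 4*j + 2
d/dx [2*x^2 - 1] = 4*x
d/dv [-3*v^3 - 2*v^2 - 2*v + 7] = -9*v^2 - 4*v - 2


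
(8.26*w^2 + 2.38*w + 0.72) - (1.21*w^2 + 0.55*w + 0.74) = 7.05*w^2 + 1.83*w - 0.02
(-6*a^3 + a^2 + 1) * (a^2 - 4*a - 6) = -6*a^5 + 25*a^4 + 32*a^3 - 5*a^2 - 4*a - 6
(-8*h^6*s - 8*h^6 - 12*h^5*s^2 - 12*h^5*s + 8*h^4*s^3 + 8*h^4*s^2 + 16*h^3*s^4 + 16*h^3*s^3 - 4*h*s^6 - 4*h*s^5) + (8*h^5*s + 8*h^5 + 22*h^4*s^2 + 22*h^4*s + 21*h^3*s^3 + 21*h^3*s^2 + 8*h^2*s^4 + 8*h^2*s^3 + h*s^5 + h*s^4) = -8*h^6*s - 8*h^6 - 12*h^5*s^2 - 4*h^5*s + 8*h^5 + 8*h^4*s^3 + 30*h^4*s^2 + 22*h^4*s + 16*h^3*s^4 + 37*h^3*s^3 + 21*h^3*s^2 + 8*h^2*s^4 + 8*h^2*s^3 - 4*h*s^6 - 3*h*s^5 + h*s^4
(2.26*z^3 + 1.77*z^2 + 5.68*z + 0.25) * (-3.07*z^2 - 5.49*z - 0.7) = -6.9382*z^5 - 17.8413*z^4 - 28.7369*z^3 - 33.1897*z^2 - 5.3485*z - 0.175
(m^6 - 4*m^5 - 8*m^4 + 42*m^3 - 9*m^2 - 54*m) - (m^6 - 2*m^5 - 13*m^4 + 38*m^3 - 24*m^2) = -2*m^5 + 5*m^4 + 4*m^3 + 15*m^2 - 54*m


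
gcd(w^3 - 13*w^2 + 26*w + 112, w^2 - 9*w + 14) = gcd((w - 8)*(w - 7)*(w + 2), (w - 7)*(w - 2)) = w - 7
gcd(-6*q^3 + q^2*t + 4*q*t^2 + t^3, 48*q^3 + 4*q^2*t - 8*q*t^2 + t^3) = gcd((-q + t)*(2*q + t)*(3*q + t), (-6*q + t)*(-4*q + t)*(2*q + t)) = 2*q + t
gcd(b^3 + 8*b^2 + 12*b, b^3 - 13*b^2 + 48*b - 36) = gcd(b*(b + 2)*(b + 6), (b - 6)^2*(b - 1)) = 1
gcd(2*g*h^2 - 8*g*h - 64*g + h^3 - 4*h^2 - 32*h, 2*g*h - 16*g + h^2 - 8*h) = 2*g*h - 16*g + h^2 - 8*h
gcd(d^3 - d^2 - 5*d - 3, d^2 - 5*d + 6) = d - 3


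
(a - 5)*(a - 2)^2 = a^3 - 9*a^2 + 24*a - 20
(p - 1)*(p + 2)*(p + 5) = p^3 + 6*p^2 + 3*p - 10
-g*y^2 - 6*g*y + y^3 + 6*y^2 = y*(-g + y)*(y + 6)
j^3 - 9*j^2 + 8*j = j*(j - 8)*(j - 1)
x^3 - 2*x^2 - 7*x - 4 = (x - 4)*(x + 1)^2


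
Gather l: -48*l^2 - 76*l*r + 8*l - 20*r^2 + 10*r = -48*l^2 + l*(8 - 76*r) - 20*r^2 + 10*r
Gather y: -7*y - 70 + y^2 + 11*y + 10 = y^2 + 4*y - 60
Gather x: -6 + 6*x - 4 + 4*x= 10*x - 10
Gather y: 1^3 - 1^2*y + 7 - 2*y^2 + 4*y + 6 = -2*y^2 + 3*y + 14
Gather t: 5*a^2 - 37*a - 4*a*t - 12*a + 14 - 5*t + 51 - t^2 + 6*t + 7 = 5*a^2 - 49*a - t^2 + t*(1 - 4*a) + 72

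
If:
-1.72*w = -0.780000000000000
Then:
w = 0.45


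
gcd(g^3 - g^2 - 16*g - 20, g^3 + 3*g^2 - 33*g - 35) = g - 5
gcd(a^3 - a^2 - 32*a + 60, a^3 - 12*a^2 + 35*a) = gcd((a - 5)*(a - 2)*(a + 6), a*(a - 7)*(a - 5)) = a - 5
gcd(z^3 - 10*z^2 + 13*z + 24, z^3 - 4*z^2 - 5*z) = z + 1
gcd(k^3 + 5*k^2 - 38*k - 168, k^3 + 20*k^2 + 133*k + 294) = k + 7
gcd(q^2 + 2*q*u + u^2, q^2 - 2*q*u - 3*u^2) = q + u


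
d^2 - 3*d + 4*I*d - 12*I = (d - 3)*(d + 4*I)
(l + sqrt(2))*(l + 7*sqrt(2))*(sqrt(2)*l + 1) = sqrt(2)*l^3 + 17*l^2 + 22*sqrt(2)*l + 14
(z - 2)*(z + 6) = z^2 + 4*z - 12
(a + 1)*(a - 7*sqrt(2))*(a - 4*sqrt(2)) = a^3 - 11*sqrt(2)*a^2 + a^2 - 11*sqrt(2)*a + 56*a + 56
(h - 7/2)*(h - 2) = h^2 - 11*h/2 + 7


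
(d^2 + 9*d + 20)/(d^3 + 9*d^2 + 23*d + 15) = (d + 4)/(d^2 + 4*d + 3)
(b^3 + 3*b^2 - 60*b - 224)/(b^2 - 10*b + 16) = (b^2 + 11*b + 28)/(b - 2)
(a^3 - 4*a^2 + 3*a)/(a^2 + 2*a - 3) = a*(a - 3)/(a + 3)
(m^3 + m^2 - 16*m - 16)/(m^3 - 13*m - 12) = (m + 4)/(m + 3)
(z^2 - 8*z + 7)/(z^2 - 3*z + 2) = (z - 7)/(z - 2)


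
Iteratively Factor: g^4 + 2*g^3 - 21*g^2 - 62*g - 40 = (g - 5)*(g^3 + 7*g^2 + 14*g + 8) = (g - 5)*(g + 4)*(g^2 + 3*g + 2) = (g - 5)*(g + 1)*(g + 4)*(g + 2)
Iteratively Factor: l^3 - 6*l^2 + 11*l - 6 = (l - 3)*(l^2 - 3*l + 2) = (l - 3)*(l - 2)*(l - 1)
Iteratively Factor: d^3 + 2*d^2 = (d)*(d^2 + 2*d) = d^2*(d + 2)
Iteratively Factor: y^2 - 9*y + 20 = (y - 4)*(y - 5)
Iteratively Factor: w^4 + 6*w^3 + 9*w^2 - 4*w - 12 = (w + 2)*(w^3 + 4*w^2 + w - 6) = (w + 2)*(w + 3)*(w^2 + w - 2) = (w + 2)^2*(w + 3)*(w - 1)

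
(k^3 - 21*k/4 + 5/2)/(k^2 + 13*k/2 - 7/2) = (k^2 + k/2 - 5)/(k + 7)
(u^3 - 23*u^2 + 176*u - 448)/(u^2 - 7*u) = u - 16 + 64/u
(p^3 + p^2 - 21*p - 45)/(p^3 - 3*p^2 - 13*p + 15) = (p + 3)/(p - 1)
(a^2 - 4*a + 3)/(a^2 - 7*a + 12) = (a - 1)/(a - 4)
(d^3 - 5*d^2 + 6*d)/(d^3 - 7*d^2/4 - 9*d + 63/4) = 4*d*(d - 2)/(4*d^2 + 5*d - 21)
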